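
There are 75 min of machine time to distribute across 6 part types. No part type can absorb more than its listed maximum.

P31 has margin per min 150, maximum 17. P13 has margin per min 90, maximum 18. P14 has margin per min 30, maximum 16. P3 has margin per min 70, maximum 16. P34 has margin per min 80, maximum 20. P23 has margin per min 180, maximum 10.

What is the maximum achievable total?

8270

Rank by margin per min: P23 180 > P31 150 > P13 90 > P34 80 > P3 70 > P14 30.
Give P23 10 to hit its cap of 10 → 65 left.
Give P31 17 to hit its cap of 17 → 48 left.
P13 takes 18 to reach its cap of 18 → 30 left.
Give P34 20 to hit its cap of 20 → 10 left.
P3 has room for 16 but only 10 remain, so it gets 10.
Total = 150×17 + 90×18 + 70×10 + 80×20 + 180×10 = 8270.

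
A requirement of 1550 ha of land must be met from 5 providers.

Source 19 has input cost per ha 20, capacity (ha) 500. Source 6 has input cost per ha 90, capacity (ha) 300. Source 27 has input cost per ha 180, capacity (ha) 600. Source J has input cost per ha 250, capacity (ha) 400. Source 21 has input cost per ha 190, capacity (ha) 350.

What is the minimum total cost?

173500

Fill from the cheapest provider first.
Source 19 (20): use full 500 ; 1050 ha to go.
Source 6 (90): use full 300 ; 750 ha to go.
Take 600 from Source 27 at 180 ; need 150 more.
Source 21 at 190: take 150 of its 350 ; requirement met.
Source J: unused.
Cost = 500×20 + 300×90 + 600×180 + 150×190 = 173500.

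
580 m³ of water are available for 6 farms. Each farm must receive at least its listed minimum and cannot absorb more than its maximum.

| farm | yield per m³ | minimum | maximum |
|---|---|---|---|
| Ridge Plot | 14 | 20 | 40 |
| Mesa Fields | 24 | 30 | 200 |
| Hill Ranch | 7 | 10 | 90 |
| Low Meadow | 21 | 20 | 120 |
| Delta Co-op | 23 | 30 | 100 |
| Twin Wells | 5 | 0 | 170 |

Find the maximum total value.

10960

Meeting every minimum uses 20+30+10+20+30+0 = 110 m³, leaving 470.
Rank by yield per m³: Mesa Fields 24 > Delta Co-op 23 > Low Meadow 21 > Ridge Plot 14 > Hill Ranch 7 > Twin Wells 5.
Mesa Fields takes 170 more to reach its cap of 200 — 300 left.
Delta Co-op: +70 to 100 (cap) — 230 left.
Low Meadow takes 100 more to reach its cap of 120 — 130 left.
Give Ridge Plot 20 more to hit its cap of 40 — 110 left.
Give Hill Ranch 80 more to hit its cap of 90 — 30 left.
Twin Wells: +30 (room for 170) → 30. Pool exhausted.
Total = 14×40 + 24×200 + 7×90 + 21×120 + 23×100 + 5×30 = 10960.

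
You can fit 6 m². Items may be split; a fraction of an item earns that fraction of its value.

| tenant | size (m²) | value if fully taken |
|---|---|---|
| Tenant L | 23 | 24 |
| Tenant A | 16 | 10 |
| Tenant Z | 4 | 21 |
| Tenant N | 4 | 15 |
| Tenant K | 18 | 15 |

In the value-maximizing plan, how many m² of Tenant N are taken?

Best value per unit of size first: Tenant Z 21/4≈5.25, Tenant N 15/4≈3.75, Tenant L 24/23≈1.04, Tenant K 15/18≈0.833, Tenant A 10/16≈0.625.
Take all of Tenant Z (4 m², value 21) ; 2 m² left.
Only 2 m² remain; take 2/4 of Tenant N for value 15×2/4 = 7.5.

2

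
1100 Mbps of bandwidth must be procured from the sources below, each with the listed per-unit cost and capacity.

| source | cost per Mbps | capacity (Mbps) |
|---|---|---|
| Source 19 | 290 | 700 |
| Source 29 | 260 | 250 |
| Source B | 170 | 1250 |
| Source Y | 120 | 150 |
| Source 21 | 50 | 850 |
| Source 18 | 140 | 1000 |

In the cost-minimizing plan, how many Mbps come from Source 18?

Use sources in increasing cost order.
Source 21 at 50: take all 850 Mbps → 250 still needed.
Source Y at 120: take all 150 Mbps → 100 still needed.
Source 18 (140): take the remaining 100 → done.
Source B, Source 29, Source 19: unused.

100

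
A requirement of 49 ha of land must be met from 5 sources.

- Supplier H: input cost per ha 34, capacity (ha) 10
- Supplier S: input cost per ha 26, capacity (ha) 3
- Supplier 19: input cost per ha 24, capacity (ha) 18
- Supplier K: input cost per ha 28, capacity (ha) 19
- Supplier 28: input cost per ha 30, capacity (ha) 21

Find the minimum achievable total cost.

Use sources in increasing cost order.
Take 18 from Supplier 19 at 24 — need 31 more.
Supplier S (26): use full 3 — 28 ha to go.
Take 19 from Supplier K at 28 — need 9 more.
Take 9 from Supplier 28 at 30 to finish.
Supplier H: unused.
Cost = 18×24 + 3×26 + 19×28 + 9×30 = 1312.

1312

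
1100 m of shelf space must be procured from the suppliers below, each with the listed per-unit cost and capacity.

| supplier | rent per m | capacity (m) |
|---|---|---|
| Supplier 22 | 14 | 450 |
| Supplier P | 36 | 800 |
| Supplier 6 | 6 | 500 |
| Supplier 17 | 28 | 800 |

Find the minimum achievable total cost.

13500

Fill from the cheapest supplier first.
Supplier 6 at 6: take all 500 m ; 600 still needed.
Supplier 22 (14): use full 450 ; 150 m to go.
Take 150 from Supplier 17 at 28 to finish.
Supplier P: unused.
Cost = 500×6 + 450×14 + 150×28 = 13500.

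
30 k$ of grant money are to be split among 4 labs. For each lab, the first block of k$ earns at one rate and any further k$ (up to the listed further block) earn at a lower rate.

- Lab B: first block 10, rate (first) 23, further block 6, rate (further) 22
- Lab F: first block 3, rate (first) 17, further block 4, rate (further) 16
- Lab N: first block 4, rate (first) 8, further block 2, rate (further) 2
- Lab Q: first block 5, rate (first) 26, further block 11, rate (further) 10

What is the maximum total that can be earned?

Order all 8 blocks by rate: Lab Q/T1 26 > Lab B/T1 23 > Lab B/T2 22 > Lab F/T1 17 > Lab F/T2 16 > Lab Q/T2 10 > Lab N/T1 8 > Lab N/T2 2.
Lab Q/T1 (26): +5 ; 25 left.
Lab B/T1 (23): +10 ; 15 left.
Fill Lab B T2 block (6 at 22) ; 9 left.
Fill Lab F T1 block (3 at 17) ; 6 left.
Lab F/T2 (16): +4 ; 2 left.
Lab Q/T2: +2 of 11 at 10; pool empty.
Total = 26×5 + 23×10 + 22×6 + 17×3 + 16×4 + 10×2 = 627.

627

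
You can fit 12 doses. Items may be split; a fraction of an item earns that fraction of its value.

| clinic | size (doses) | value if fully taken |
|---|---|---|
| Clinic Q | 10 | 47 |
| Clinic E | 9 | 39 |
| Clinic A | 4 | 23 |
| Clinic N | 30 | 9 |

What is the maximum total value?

Rank by value-to-size ratio: Clinic A 23/4≈5.75, Clinic Q 47/10≈4.7, Clinic E 39/9≈4.33, Clinic N 9/30≈0.3.
All 4 doses of Clinic A fit (value 23) ; 8 remain.
8 doses left: a 8/10 share of Clinic Q gives 47×8/10 = 37.6.
Total value = 60.6.

60.6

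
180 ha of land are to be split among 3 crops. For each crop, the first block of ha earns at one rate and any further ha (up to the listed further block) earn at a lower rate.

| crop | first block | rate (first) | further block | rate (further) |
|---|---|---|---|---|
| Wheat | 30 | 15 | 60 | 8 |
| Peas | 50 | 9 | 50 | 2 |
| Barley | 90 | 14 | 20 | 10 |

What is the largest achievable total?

Rank every tier by rate: Wheat/T1 15 > Barley/T1 14 > Barley/T2 10 > Peas/T1 9 > Wheat/T2 8 > Peas/T2 2.
Wheat T1 at 15: fill all 30 — 150 left.
Barley T1 at 14: fill all 90 — 60 left.
Barley T2 at 10: fill all 20 — 40 left.
40 remain; put them into Peas T1 at 9.
Total = 15×30 + 14×90 + 10×20 + 9×40 = 2270.

2270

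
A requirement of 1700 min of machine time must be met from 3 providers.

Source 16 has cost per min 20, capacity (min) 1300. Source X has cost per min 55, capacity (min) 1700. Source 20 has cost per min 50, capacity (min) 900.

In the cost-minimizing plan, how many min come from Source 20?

400

Fill from the cheapest provider first.
Source 16 at 20: take all 1300 min → 400 still needed.
Source 20 (50): take the remaining 400 → done.
Source X: unused.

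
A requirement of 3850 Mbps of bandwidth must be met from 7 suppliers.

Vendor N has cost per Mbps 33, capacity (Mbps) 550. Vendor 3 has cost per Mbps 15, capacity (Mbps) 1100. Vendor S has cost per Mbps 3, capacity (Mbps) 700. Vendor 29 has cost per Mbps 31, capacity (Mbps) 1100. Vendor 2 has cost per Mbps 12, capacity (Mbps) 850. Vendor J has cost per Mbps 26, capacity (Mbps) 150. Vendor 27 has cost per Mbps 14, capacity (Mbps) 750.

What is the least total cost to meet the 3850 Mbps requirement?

52500

Cheapest first:
Take 700 from Vendor S at 3 — need 3150 more.
Take 850 from Vendor 2 at 12 — need 2300 more.
Vendor 27 at 14: take all 750 Mbps — 1550 still needed.
Vendor 3 at 15: take all 1100 Mbps — 450 still needed.
Vendor J at 26: take all 150 Mbps — 300 still needed.
Vendor 29 (31): take the remaining 300 — done.
Vendor N: unused.
Cost = 700×3 + 850×12 + 750×14 + 1100×15 + 150×26 + 300×31 = 52500.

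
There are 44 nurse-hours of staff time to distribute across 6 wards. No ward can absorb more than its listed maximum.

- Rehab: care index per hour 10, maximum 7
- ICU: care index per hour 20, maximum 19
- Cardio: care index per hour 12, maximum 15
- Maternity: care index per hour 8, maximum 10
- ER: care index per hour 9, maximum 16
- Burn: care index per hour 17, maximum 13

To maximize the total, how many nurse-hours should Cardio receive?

Order the wards by care index per hour: ICU 20 > Burn 17 > Cardio 12 > Rehab 10 > ER 9 > Maternity 8.
ICU takes 19 to reach its cap of 19 ; 25 left.
Burn: +13 to 13 (cap) ; 12 left.
Cardio: +12 (room for 15) → 12. Pool exhausted.

12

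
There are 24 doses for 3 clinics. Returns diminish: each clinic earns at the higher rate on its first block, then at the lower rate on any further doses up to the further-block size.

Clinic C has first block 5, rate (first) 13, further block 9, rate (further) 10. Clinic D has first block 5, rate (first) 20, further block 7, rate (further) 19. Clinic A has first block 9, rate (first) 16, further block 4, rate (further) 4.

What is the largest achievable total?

416

Treat each block as its own option and order by rate: Clinic D/T1 20 > Clinic D/T2 19 > Clinic A/T1 16 > Clinic C/T1 13 > Clinic C/T2 10 > Clinic A/T2 4.
Fill Clinic D T1 block (5 at 20) → 19 left.
Clinic D T2 at 19: fill all 7 → 12 left.
Clinic A/T1 (16): +9 → 3 left.
Clinic C T1 at 13: only 3 left, fill 3.
Total = 20×5 + 19×7 + 16×9 + 13×3 = 416.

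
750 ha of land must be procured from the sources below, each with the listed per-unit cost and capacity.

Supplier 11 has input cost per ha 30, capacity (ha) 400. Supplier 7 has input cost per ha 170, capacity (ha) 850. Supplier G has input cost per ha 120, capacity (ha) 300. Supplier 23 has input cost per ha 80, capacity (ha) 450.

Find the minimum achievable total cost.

40000

Fill from the cheapest source first.
Supplier 11 at 30: take all 400 ha — 350 still needed.
Supplier 23 at 80: take 350 of its 450 — requirement met.
Supplier G, Supplier 7: unused.
Cost = 400×30 + 350×80 = 40000.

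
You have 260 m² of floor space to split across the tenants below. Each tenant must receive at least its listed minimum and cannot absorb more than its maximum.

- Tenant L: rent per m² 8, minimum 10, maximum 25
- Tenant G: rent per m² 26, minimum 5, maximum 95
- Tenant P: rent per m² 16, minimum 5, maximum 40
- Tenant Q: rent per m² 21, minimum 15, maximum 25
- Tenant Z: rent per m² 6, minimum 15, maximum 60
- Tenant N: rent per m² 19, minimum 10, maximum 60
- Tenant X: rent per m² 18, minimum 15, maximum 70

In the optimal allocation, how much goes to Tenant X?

50

Meeting every minimum uses 10+5+5+15+15+10+15 = 75 m², leaving 185.
Order the tenants by rent per m²: Tenant G 26 > Tenant Q 21 > Tenant N 19 > Tenant X 18 > Tenant P 16 > Tenant L 8 > Tenant Z 6.
Tenant G takes 90 more to reach its cap of 95 — 95 left.
Tenant Q takes 10 more to reach its cap of 25 — 85 left.
Tenant N: +50 to 60 (cap) — 35 left.
Only 35 left; Tenant X takes them to reach 50.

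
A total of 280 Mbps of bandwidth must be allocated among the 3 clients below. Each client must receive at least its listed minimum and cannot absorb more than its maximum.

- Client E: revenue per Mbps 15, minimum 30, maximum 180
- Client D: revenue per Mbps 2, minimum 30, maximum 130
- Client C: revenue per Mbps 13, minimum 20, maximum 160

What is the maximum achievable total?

Meeting every minimum uses 30+30+20 = 80 Mbps, leaving 200.
Highest revenue per Mbps first: Client E 15 > Client C 13 > Client D 2.
Client E: +150 to 180 (cap) ; 50 left.
Client C has room for 140 more but only 50 remain, so it gets 70.
Total = 15×180 + 2×30 + 13×70 = 3670.

3670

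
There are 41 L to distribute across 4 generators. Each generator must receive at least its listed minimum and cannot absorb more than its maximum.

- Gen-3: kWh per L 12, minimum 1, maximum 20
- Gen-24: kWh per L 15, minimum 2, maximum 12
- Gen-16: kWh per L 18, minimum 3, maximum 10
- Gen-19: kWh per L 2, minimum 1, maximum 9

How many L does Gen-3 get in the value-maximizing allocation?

Meeting every minimum uses 1+2+3+1 = 7 L, leaving 34.
Order the generators by kWh per L: Gen-16 18 > Gen-24 15 > Gen-3 12 > Gen-19 2.
Give Gen-16 7 more to hit its cap of 10 ; 27 left.
Gen-24: +10 to 12 (cap) ; 17 left.
Gen-3: +17 (room for 19) → 18. Pool exhausted.

18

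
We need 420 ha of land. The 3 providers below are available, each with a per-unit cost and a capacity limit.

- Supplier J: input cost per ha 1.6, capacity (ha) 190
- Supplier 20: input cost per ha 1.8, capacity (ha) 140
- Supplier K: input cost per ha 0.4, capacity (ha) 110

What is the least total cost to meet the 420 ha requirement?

Fill from the cheapest provider first.
Take 110 from Supplier K at 0.4 — need 310 more.
Supplier J (1.6): use full 190 — 120 ha to go.
Take 120 from Supplier 20 at 1.8 to finish.
Cost = 110×0.4 + 190×1.6 + 120×1.8 = 564.

564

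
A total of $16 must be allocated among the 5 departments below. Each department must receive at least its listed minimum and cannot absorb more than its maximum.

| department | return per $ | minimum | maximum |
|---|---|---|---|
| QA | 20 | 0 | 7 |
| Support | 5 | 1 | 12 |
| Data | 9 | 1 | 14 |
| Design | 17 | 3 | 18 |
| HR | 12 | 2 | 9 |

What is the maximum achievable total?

263

Meeting every minimum uses 0+1+1+3+2 = 7 $, leaving 9.
Rank by return per $: QA 20 > Design 17 > HR 12 > Data 9 > Support 5.
Give QA 7 more to hit its cap of 7 ; 2 left.
Design: +2 (room for 15) → 5. Pool exhausted.
Total = 20×7 + 5×1 + 9×1 + 17×5 + 12×2 = 263.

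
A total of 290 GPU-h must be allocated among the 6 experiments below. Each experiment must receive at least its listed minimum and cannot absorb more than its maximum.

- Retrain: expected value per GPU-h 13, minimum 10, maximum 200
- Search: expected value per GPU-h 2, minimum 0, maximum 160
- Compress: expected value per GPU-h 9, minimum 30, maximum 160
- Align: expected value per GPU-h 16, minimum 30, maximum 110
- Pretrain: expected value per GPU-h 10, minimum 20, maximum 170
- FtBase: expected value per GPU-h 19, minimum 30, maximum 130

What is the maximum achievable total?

4670

Meeting every minimum uses 10+0+30+30+20+30 = 120 GPU-h, leaving 170.
Rank by expected value per GPU-h: FtBase 19 > Align 16 > Retrain 13 > Pretrain 10 > Compress 9 > Search 2.
FtBase: +100 to 130 (cap) — 70 left.
Align has room for 80 more but only 70 remain, so it gets 100.
Total = 13×10 + 9×30 + 16×100 + 10×20 + 19×130 = 4670.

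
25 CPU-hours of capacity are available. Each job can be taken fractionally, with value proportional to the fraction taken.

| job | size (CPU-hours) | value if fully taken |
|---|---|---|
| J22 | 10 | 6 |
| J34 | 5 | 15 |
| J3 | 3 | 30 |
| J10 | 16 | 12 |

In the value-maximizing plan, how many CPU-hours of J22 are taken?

1

Rank by value-to-size ratio: J3 30/3≈10, J34 15/5≈3, J10 12/16≈0.75, J22 6/10≈0.6.
All 3 CPU-hours of J3 fit (value 30) — 22 remain.
All 5 CPU-hours of J34 fit (value 15) — 17 remain.
All 16 CPU-hours of J10 fit (value 12) — 1 remain.
1 CPU-hours left: a 1/10 share of J22 gives 6×1/10 = 0.6.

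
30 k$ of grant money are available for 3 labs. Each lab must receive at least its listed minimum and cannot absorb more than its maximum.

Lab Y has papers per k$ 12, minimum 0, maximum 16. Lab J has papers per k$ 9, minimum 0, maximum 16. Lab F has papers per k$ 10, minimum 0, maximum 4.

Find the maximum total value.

322

Meeting every minimum uses 0+0+0 = 0 k$, leaving 30.
Rank by papers per k$: Lab Y 12 > Lab F 10 > Lab J 9.
Give Lab Y 16 more to hit its cap of 16 — 14 left.
Lab F takes 4 more to reach its cap of 4 — 10 left.
Lab J: +10 (room for 16) → 10. Pool exhausted.
Total = 12×16 + 9×10 + 10×4 = 322.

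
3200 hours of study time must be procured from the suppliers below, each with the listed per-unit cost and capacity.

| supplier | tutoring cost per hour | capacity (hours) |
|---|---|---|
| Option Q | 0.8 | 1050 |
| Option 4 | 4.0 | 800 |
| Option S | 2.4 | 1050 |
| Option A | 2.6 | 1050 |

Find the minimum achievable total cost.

Fill from the cheapest supplier first.
Take 1050 from Option Q at 0.8 — need 2150 more.
Option S at 2.4: take all 1050 hours — 1100 still needed.
Option A at 2.6: take all 1050 hours — 50 still needed.
Option 4 at 4.0: take 50 of its 800 — requirement met.
Cost = 1050×0.8 + 1050×2.4 + 1050×2.6 + 50×4.0 = 6290.

6290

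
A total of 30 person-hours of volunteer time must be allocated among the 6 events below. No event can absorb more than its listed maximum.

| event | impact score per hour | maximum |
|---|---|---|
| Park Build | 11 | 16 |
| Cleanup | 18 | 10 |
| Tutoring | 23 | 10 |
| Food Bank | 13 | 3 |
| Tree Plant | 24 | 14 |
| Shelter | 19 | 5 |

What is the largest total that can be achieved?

Rank by impact score per hour: Tree Plant 24 > Tutoring 23 > Shelter 19 > Cleanup 18 > Food Bank 13 > Park Build 11.
Give Tree Plant 14 to hit its cap of 14 — 16 left.
Give Tutoring 10 to hit its cap of 10 — 6 left.
Give Shelter 5 to hit its cap of 5 — 1 left.
Cleanup: +1 (room for 10) → 1. Pool exhausted.
Total = 18×1 + 23×10 + 24×14 + 19×5 = 679.

679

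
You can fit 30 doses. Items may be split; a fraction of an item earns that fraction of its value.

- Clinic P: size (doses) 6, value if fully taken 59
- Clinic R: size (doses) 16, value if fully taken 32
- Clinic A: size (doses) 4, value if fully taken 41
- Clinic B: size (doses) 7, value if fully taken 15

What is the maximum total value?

Best value per unit of size first: Clinic A 41/4≈10.2, Clinic P 59/6≈9.83, Clinic B 15/7≈2.14, Clinic R 32/16≈2.
Take all of Clinic A (4 doses, value 41) — 26 doses left.
All 6 doses of Clinic P fit (value 59) — 20 remain.
Clinic B: take in full, 7 doses for value 15 — 13 left.
Only 13 doses remain; take 13/16 of Clinic R for value 32×13/16 = 26.
Total value = 141.

141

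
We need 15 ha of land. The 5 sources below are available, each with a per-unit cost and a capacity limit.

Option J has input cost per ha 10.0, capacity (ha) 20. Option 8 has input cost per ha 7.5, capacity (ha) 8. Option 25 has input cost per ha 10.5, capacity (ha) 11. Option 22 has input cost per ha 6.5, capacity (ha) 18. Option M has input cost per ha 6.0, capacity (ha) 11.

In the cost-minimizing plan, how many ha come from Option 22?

4

Use sources in increasing cost order.
Option M (6.0): use full 11 — 4 ha to go.
Option 22 (6.5): take the remaining 4 — done.
Option 8, Option J, Option 25: unused.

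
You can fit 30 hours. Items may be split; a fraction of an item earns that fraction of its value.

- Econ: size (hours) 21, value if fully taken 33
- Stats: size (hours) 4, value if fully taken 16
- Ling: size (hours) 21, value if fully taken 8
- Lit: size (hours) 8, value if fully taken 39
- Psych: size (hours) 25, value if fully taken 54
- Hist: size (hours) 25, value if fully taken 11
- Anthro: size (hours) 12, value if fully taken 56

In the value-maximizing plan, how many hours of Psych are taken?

6

Rank by value-to-size ratio: Lit 39/8≈4.88, Anthro 56/12≈4.67, Stats 16/4≈4, Psych 54/25≈2.16, Econ 33/21≈1.57, Hist 11/25≈0.44, Ling 8/21≈0.381.
All 8 hours of Lit fit (value 39) → 22 remain.
All 12 hours of Anthro fit (value 56) → 10 remain.
Stats: take in full, 4 hours for value 16 → 6 left.
6 hours left: a 6/25 share of Psych gives 54×6/25 = 12.96.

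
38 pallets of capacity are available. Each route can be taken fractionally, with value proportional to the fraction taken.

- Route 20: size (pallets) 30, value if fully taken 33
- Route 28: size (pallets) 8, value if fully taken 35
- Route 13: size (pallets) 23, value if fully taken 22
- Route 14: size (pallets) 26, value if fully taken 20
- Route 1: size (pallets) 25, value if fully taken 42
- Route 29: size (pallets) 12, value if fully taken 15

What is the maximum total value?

Sort by value density: Route 28 35/8≈4.38, Route 1 42/25≈1.68, Route 29 15/12≈1.25, Route 20 33/30≈1.1, Route 13 22/23≈0.957, Route 14 20/26≈0.769.
All 8 pallets of Route 28 fit (value 35) ; 30 remain.
All 25 pallets of Route 1 fit (value 42) ; 5 remain.
Fill the last 5 pallets with part of Route 29: 5/12 of it earns 6.25.
Total value = 83.25.

83.25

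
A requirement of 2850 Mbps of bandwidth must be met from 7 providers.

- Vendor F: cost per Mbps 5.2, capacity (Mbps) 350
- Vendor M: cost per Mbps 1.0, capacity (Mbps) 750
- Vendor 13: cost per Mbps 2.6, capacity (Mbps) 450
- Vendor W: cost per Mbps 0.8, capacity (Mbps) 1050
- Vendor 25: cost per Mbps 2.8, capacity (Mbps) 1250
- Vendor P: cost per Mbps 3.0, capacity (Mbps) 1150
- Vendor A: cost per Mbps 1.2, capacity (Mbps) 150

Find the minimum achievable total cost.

4200

Cheapest first:
Take 1050 from Vendor W at 0.8 — need 1800 more.
Vendor M (1.0): use full 750 — 1050 Mbps to go.
Vendor A (1.2): use full 150 — 900 Mbps to go.
Vendor 13 at 2.6: take all 450 Mbps — 450 still needed.
Vendor 25 (2.8): take the remaining 450 — done.
Vendor P, Vendor F: unused.
Cost = 1050×0.8 + 750×1.0 + 150×1.2 + 450×2.6 + 450×2.8 = 4200.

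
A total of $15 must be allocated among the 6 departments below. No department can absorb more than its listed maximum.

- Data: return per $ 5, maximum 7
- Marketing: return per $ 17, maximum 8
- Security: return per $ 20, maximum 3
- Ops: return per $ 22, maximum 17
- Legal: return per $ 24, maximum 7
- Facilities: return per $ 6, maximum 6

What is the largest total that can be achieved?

Rank by return per $: Legal 24 > Ops 22 > Security 20 > Marketing 17 > Facilities 6 > Data 5.
Legal takes 7 to reach its cap of 7 → 8 left.
Ops has room for 17 but only 8 remain, so it gets 8.
Total = 22×8 + 24×7 = 344.

344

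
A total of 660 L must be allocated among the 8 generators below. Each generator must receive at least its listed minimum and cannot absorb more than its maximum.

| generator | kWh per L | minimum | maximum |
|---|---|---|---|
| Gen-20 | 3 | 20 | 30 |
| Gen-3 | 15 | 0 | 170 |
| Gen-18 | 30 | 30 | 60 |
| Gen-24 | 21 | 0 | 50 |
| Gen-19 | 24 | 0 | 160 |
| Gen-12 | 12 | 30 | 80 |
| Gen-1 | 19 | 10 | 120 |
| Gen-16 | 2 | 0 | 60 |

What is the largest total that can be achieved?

12540

Meeting every minimum uses 20+0+30+0+0+30+10+0 = 90 L, leaving 570.
Order the generators by kWh per L: Gen-18 30 > Gen-19 24 > Gen-24 21 > Gen-1 19 > Gen-3 15 > Gen-12 12 > Gen-20 3 > Gen-16 2.
Give Gen-18 30 more to hit its cap of 60 ; 540 left.
Gen-19 takes 160 more to reach its cap of 160 ; 380 left.
Give Gen-24 50 more to hit its cap of 50 ; 330 left.
Give Gen-1 110 more to hit its cap of 120 ; 220 left.
Give Gen-3 170 more to hit its cap of 170 ; 50 left.
Gen-12: +50 to 80 (cap) ; 0 left.
Total = 3×20 + 15×170 + 30×60 + 21×50 + 24×160 + 12×80 + 19×120 = 12540.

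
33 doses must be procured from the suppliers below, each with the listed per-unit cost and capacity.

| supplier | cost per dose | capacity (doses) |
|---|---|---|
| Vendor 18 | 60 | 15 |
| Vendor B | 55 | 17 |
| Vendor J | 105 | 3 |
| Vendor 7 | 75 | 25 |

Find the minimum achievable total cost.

1910

Cheapest first:
Vendor B (55): use full 17 ; 16 doses to go.
Vendor 18 at 60: take all 15 doses ; 1 still needed.
Vendor 7 (75): take the remaining 1 ; done.
Vendor J: unused.
Cost = 17×55 + 15×60 + 1×75 = 1910.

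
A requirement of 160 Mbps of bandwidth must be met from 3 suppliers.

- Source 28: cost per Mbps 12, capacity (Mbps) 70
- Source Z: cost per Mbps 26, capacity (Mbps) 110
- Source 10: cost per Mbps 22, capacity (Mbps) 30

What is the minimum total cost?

3060

Fill from the cheapest supplier first.
Source 28 (12): use full 70 — 90 Mbps to go.
Source 10 (22): use full 30 — 60 Mbps to go.
Take 60 from Source Z at 26 to finish.
Cost = 70×12 + 30×22 + 60×26 = 3060.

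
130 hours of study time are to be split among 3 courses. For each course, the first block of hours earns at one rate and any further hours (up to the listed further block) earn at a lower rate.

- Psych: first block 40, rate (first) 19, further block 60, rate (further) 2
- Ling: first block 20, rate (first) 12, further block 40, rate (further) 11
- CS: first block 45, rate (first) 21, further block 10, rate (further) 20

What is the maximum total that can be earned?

2310

Rank every tier by rate: CS/T1 21 > CS/T2 20 > Psych/T1 19 > Ling/T1 12 > Ling/T2 11 > Psych/T2 2.
CS/T1 (21): +45 → 85 left.
CS T2 at 20: fill all 10 → 75 left.
Psych/T1 (19): +40 → 35 left.
Ling/T1 (12): +20 → 15 left.
15 remain; put them into Ling T2 at 11.
Total = 21×45 + 20×10 + 19×40 + 12×20 + 11×15 = 2310.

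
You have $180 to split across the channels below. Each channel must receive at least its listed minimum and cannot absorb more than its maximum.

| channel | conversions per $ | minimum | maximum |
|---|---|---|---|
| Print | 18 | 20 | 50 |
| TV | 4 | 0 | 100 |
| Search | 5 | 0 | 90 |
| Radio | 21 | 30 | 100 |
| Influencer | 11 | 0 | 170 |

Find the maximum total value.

3330

Meeting every minimum uses 20+0+0+30+0 = 50 $, leaving 130.
Order the channels by conversions per $: Radio 21 > Print 18 > Influencer 11 > Search 5 > TV 4.
Radio: +70 to 100 (cap) → 60 left.
Print takes 30 more to reach its cap of 50 → 30 left.
Influencer: +30 (room for 170) → 30. Pool exhausted.
Total = 18×50 + 21×100 + 11×30 = 3330.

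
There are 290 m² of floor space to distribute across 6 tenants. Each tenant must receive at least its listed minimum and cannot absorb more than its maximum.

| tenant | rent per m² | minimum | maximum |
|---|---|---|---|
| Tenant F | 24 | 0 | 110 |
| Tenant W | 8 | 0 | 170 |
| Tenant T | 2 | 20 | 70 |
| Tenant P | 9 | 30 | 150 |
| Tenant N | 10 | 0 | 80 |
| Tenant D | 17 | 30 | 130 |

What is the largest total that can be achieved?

5160

Meeting every minimum uses 0+0+20+30+0+30 = 80 m², leaving 210.
Order the tenants by rent per m²: Tenant F 24 > Tenant D 17 > Tenant N 10 > Tenant P 9 > Tenant W 8 > Tenant T 2.
Tenant F: +110 to 110 (cap) → 100 left.
Tenant D: +100 to 130 (cap) → 0 left.
Total = 24×110 + 2×20 + 9×30 + 17×130 = 5160.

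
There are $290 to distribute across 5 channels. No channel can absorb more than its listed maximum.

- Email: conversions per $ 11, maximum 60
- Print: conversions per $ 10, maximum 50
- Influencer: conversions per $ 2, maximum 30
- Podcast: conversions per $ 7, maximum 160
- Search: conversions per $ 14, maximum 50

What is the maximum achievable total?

Rank by conversions per $: Search 14 > Email 11 > Print 10 > Podcast 7 > Influencer 2.
Give Search 50 to hit its cap of 50 ; 240 left.
Email: +60 to 60 (cap) ; 180 left.
Print: +50 to 50 (cap) ; 130 left.
Podcast: +130 (room for 160) → 130. Pool exhausted.
Total = 11×60 + 10×50 + 7×130 + 14×50 = 2770.

2770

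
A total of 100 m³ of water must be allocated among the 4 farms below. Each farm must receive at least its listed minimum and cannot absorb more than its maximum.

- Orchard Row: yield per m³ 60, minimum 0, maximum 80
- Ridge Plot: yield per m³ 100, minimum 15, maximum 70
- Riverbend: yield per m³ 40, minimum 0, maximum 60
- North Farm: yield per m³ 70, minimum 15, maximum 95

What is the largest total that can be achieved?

Meeting every minimum uses 0+15+0+15 = 30 m³, leaving 70.
Highest yield per m³ first: Ridge Plot 100 > North Farm 70 > Orchard Row 60 > Riverbend 40.
Ridge Plot takes 55 more to reach its cap of 70 — 15 left.
North Farm: +15 (room for 80) → 30. Pool exhausted.
Total = 100×70 + 70×30 = 9100.

9100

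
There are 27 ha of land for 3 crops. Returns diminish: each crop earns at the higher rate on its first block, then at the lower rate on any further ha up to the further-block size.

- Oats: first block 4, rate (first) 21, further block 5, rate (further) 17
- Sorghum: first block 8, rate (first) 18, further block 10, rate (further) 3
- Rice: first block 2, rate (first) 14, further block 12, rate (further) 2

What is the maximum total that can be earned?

Rank every tier by rate: Oats/T1 21 > Sorghum/T1 18 > Oats/T2 17 > Rice/T1 14 > Sorghum/T2 3 > Rice/T2 2.
Fill Oats T1 block (4 at 21) ; 23 left.
Fill Sorghum T1 block (8 at 18) ; 15 left.
Oats/T2 (17): +5 ; 10 left.
Rice/T1 (14): +2 ; 8 left.
8 remain; put them into Sorghum T2 at 3.
Total = 21×4 + 18×8 + 17×5 + 14×2 + 3×8 = 365.

365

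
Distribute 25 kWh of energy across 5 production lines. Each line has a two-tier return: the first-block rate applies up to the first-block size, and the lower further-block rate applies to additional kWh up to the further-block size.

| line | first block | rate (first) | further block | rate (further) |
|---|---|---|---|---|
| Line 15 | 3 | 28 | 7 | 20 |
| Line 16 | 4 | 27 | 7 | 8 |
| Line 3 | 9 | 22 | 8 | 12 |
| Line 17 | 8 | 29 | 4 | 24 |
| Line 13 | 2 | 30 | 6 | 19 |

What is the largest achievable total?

Order all 10 blocks by rate: Line 13/T1 30 > Line 17/T1 29 > Line 15/T1 28 > Line 16/T1 27 > Line 17/T2 24 > Line 3/T1 22 > Line 15/T2 20 > Line 13/T2 19 > Line 3/T2 12 > Line 16/T2 8.
Line 13 T1 at 30: fill all 2 ; 23 left.
Line 17 T1 at 29: fill all 8 ; 15 left.
Line 15 T1 at 28: fill all 3 ; 12 left.
Line 16 T1 at 27: fill all 4 ; 8 left.
Line 17 T2 at 24: fill all 4 ; 4 left.
Line 3 T1 at 22: only 4 left, fill 4.
Total = 30×2 + 29×8 + 28×3 + 27×4 + 24×4 + 22×4 = 668.

668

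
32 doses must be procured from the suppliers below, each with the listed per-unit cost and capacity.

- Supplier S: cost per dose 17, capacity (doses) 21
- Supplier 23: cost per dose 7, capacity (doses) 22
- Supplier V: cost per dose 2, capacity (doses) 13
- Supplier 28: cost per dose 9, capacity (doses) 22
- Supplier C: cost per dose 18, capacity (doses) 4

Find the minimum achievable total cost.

Use suppliers in increasing cost order.
Supplier V (2): use full 13 — 19 doses to go.
Take 19 from Supplier 23 at 7 to finish.
Supplier 28, Supplier S, Supplier C: unused.
Cost = 13×2 + 19×7 = 159.

159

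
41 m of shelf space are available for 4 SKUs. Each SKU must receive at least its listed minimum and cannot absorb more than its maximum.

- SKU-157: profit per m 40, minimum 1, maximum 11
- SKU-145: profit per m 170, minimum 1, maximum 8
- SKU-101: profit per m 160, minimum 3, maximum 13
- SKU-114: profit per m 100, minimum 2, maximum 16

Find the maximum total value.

Meeting every minimum uses 1+1+3+2 = 7 m, leaving 34.
Rank by profit per m: SKU-145 170 > SKU-101 160 > SKU-114 100 > SKU-157 40.
Give SKU-145 7 more to hit its cap of 8 — 27 left.
Give SKU-101 10 more to hit its cap of 13 — 17 left.
SKU-114 takes 14 more to reach its cap of 16 — 3 left.
SKU-157 has room for 10 more but only 3 remain, so it gets 4.
Total = 40×4 + 170×8 + 160×13 + 100×16 = 5200.

5200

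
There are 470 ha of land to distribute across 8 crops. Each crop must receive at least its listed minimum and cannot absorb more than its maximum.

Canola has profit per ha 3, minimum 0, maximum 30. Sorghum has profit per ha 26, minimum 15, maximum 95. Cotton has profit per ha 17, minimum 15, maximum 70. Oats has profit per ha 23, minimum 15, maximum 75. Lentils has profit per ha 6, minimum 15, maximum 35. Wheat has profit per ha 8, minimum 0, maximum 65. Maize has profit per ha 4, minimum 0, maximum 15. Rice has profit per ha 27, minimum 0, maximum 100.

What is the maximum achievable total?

8920

Meeting every minimum uses 0+15+15+15+15+0+0+0 = 60 ha, leaving 410.
Highest profit per ha first: Rice 27 > Sorghum 26 > Oats 23 > Cotton 17 > Wheat 8 > Lentils 6 > Maize 4 > Canola 3.
Give Rice 100 more to hit its cap of 100 → 310 left.
Sorghum takes 80 more to reach its cap of 95 → 230 left.
Oats: +60 to 75 (cap) → 170 left.
Cotton takes 55 more to reach its cap of 70 → 115 left.
Wheat: +65 to 65 (cap) → 50 left.
Give Lentils 20 more to hit its cap of 35 → 30 left.
Maize takes 15 more to reach its cap of 15 → 15 left.
Only 15 left; Canola takes them to reach 15.
Total = 3×15 + 26×95 + 17×70 + 23×75 + 6×35 + 8×65 + 4×15 + 27×100 = 8920.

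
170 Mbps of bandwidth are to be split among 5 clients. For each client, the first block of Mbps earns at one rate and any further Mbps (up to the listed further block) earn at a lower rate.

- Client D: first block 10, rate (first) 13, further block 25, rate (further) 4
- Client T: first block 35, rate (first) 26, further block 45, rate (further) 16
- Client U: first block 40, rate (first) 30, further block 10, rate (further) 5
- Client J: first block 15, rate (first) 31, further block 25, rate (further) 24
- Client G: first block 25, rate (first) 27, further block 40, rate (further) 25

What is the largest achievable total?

4610

Rank every tier by rate: Client J/T1 31 > Client U/T1 30 > Client G/T1 27 > Client T/T1 26 > Client G/T2 25 > Client J/T2 24 > Client T/T2 16 > Client D/T1 13 > Client U/T2 5 > Client D/T2 4.
Client J T1 at 31: fill all 15 → 155 left.
Fill Client U T1 block (40 at 30) → 115 left.
Fill Client G T1 block (25 at 27) → 90 left.
Client T T1 at 26: fill all 35 → 55 left.
Client G T2 at 25: fill all 40 → 15 left.
Client J T2 at 24: only 15 left, fill 15.
Total = 31×15 + 30×40 + 27×25 + 26×35 + 25×40 + 24×15 = 4610.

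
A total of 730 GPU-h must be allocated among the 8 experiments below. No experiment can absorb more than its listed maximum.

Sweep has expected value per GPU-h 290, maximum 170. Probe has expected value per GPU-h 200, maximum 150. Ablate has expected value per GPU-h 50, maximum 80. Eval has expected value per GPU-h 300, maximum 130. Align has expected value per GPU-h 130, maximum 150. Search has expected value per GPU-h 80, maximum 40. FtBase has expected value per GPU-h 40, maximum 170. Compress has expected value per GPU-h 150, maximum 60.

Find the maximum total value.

151500

Highest expected value per GPU-h first: Eval 300 > Sweep 290 > Probe 200 > Compress 150 > Align 130 > Search 80 > Ablate 50 > FtBase 40.
Give Eval 130 to hit its cap of 130 — 600 left.
Sweep takes 170 to reach its cap of 170 — 430 left.
Give Probe 150 to hit its cap of 150 — 280 left.
Compress takes 60 to reach its cap of 60 — 220 left.
Align: +150 to 150 (cap) — 70 left.
Give Search 40 to hit its cap of 40 — 30 left.
Ablate has room for 80 but only 30 remain, so it gets 30.
Total = 290×170 + 200×150 + 50×30 + 300×130 + 130×150 + 80×40 + 150×60 = 151500.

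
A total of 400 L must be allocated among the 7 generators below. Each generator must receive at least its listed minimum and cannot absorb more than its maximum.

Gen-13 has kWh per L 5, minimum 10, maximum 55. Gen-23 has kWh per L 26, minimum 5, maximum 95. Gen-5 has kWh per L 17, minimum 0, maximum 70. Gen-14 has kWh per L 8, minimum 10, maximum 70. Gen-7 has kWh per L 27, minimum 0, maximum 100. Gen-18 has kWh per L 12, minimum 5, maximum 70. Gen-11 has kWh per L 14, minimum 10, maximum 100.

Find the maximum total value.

8070

Meeting every minimum uses 10+5+0+10+0+5+10 = 40 L, leaving 360.
Highest kWh per L first: Gen-7 27 > Gen-23 26 > Gen-5 17 > Gen-11 14 > Gen-18 12 > Gen-14 8 > Gen-13 5.
Give Gen-7 100 more to hit its cap of 100 ; 260 left.
Gen-23: +90 to 95 (cap) ; 170 left.
Give Gen-5 70 more to hit its cap of 70 ; 100 left.
Gen-11: +90 to 100 (cap) ; 10 left.
Gen-18 has room for 65 more but only 10 remain, so it gets 15.
Total = 5×10 + 26×95 + 17×70 + 8×10 + 27×100 + 12×15 + 14×100 = 8070.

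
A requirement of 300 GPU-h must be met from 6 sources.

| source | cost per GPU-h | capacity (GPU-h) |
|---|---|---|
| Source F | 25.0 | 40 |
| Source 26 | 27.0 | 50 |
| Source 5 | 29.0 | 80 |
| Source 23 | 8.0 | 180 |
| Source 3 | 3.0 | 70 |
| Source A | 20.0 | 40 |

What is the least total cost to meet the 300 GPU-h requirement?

Fill from the cheapest source first.
Take 70 from Source 3 at 3.0 ; need 230 more.
Source 23 (8.0): use full 180 ; 50 GPU-h to go.
Take 40 from Source A at 20.0 ; need 10 more.
Take 10 from Source F at 25.0 to finish.
Source 26, Source 5: unused.
Cost = 70×3.0 + 180×8.0 + 40×20.0 + 10×25.0 = 2700.

2700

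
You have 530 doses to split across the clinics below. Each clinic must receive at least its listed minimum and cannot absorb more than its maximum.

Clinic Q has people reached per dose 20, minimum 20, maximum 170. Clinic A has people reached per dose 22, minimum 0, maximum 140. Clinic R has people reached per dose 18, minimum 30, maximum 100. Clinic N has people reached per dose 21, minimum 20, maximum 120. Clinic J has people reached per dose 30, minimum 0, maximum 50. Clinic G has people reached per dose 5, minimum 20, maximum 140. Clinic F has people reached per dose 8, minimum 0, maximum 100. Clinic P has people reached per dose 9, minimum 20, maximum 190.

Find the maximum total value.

Meeting every minimum uses 20+0+30+20+0+20+0+20 = 110 doses, leaving 420.
Highest people reached per dose first: Clinic J 30 > Clinic A 22 > Clinic N 21 > Clinic Q 20 > Clinic R 18 > Clinic P 9 > Clinic F 8 > Clinic G 5.
Clinic J takes 50 more to reach its cap of 50 ; 370 left.
Clinic A: +140 to 140 (cap) ; 230 left.
Clinic N takes 100 more to reach its cap of 120 ; 130 left.
Clinic Q has room for 150 more but only 130 remain, so it gets 150.
Total = 20×150 + 22×140 + 18×30 + 21×120 + 30×50 + 5×20 + 9×20 = 10920.

10920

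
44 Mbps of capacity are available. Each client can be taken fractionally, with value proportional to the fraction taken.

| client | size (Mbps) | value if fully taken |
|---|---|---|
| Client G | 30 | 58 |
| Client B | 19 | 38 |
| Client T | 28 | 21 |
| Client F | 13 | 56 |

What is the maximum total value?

Sort by value density: Client F 56/13≈4.31, Client B 38/19≈2, Client G 58/30≈1.93, Client T 21/28≈0.75.
All 13 Mbps of Client F fit (value 56) — 31 remain.
All 19 Mbps of Client B fit (value 38) — 12 remain.
12 Mbps left: a 12/30 share of Client G gives 58×12/30 = 23.2.
Total value = 117.2.

117.2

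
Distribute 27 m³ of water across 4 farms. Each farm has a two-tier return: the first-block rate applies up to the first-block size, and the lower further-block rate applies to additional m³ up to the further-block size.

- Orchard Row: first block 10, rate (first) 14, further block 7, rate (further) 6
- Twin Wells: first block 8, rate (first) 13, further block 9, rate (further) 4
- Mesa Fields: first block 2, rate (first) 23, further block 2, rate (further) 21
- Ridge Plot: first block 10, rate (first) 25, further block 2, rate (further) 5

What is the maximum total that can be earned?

Order all 8 blocks by rate: Ridge Plot/tier1 25 > Mesa Fields/tier1 23 > Mesa Fields/tier2 21 > Orchard Row/tier1 14 > Twin Wells/tier1 13 > Orchard Row/tier2 6 > Ridge Plot/tier2 5 > Twin Wells/tier2 4.
Fill Ridge Plot tier1 block (10 at 25) → 17 left.
Mesa Fields/tier1 (23): +2 → 15 left.
Fill Mesa Fields tier2 block (2 at 21) → 13 left.
Orchard Row tier1 at 14: fill all 10 → 3 left.
3 remain; put them into Twin Wells tier1 at 13.
Total = 25×10 + 23×2 + 21×2 + 14×10 + 13×3 = 517.

517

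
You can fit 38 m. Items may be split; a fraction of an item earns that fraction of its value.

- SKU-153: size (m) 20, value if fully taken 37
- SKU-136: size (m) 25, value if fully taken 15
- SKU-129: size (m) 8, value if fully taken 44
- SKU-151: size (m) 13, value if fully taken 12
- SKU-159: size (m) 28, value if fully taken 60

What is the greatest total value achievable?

107.7

Sort by value density: SKU-129 44/8≈5.5, SKU-159 60/28≈2.14, SKU-153 37/20≈1.85, SKU-151 12/13≈0.923, SKU-136 15/25≈0.6.
Take all of SKU-129 (8 m, value 44) ; 30 m left.
Take all of SKU-159 (28 m, value 60) ; 2 m left.
Fill the last 2 m with part of SKU-153: 2/20 of it earns 3.7.
Total value = 107.7.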